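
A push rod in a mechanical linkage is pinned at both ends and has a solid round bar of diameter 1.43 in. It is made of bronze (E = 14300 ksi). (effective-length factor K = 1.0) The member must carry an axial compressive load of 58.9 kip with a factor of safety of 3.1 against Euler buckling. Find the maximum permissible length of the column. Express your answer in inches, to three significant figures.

I = πd⁴/64 = π×1.43⁴/64 = 0.2053 in⁴
Required critical load P_cr = n·P = 3.1 × 58.9 = 182.6 kip = 1.826×10^5 lb
From P_cr = π²EI/(K·L)²:  L = (1/K)·√(π²EI/P_cr) = (1/1)·√(π²×1.43×10^7×0.2053/1.826×10^5)
L = 12.6 in

L_max ≈ 12.6 in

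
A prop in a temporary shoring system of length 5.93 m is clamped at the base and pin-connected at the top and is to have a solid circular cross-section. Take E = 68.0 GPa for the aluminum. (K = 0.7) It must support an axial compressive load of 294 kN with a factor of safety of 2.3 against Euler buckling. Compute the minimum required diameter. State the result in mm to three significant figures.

d ≈ 137 mm

Required P_cr = n·P = 2.3 × 294 = 676.2 kN
L_e = K·L = 0.7 × 5.93 = 4.151 m
Required I = P_cr·L_e²/(π²E) = 6.762×10^5 × 4.151² / (π² × 6.80×10^10) = 1.736×10^-5 m⁴
I_req = 1.736×10^7 mm⁴
Solid circle: I = πd⁴/64  ⇒  d = (64I/π)^(1/4) = (64×1.736×10^7/π)^(1/4) = 137 mm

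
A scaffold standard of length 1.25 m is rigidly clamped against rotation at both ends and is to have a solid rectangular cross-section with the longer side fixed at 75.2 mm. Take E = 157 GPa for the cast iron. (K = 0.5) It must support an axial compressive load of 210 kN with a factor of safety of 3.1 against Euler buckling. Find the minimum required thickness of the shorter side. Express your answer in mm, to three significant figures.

Required P_cr = n·P = 3.1 × 210 = 651.0 kN
L_e = K·L = 0.5 × 1.25 = 0.6250 m
Required I = P_cr·L_e²/(π²E) = 6.510×10^5 × 0.6250² / (π² × 1.57×10^11) = 1.641×10^-7 m⁴
I_req = 1.641×10^5 mm⁴
Rectangle, weak axis: I_min = h·b³/12 with h = 75.2 mm fixed  ⇒  b = (12I/h)^(1/3) = 29.7 mm

b ≈ 29.7 mm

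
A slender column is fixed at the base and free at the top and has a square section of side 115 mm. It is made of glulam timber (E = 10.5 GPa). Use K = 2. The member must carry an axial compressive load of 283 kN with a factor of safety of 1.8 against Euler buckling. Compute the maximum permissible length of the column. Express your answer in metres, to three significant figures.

I = a⁴/12 = 115⁴/12 = 1.458×10^7 mm⁴
I = 1.458×10^-5 m⁴
Required critical load P_cr = n·P = 1.8 × 283 = 509.4 kN = 5.094×10^5 N
From P_cr = π²EI/(K·L)²:  L = (1/K)·√(π²EI/P_cr) = (1/2)·√(π²×1.05×10^10×1.458×10^-5/5.094×10^5)
L = 0.861 m

L_max ≈ 0.861 m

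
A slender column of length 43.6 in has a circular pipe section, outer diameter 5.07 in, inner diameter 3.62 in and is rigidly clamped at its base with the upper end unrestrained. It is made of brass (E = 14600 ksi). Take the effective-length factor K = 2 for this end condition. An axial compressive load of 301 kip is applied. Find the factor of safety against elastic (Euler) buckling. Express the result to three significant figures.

n ≈ 1.51

d_o = 5.07 in, d_i = 3.62 in
I = π(d_o⁴ − d_i⁴)/64 = π(5.07⁴ − 3.620⁴)/64 = 24.00 in⁴
Effective length L_e = K·L = 2 × 43.6 = 87.20 in
P_cr = π²EI / L_e² = π² × 14600×10³ × 24.00 / 87.20² = 4.549×10^5 lb
Factor of safety n = P_cr / P = 454.90 / 301 = 1.51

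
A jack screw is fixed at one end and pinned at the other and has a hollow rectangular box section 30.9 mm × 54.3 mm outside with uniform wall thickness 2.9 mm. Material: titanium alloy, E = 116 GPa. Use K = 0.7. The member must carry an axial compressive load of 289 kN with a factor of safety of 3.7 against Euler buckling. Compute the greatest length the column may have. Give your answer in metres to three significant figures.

L_max ≈ 0.390 m

Inner dimensions: h_i = 54.3 − 2×2.9 = 48.50 mm, b_i = 30.9 − 2×2.9 = 25.10 mm
Weak-axis I_min = (h_o·b_o³ − h_i·b_i³)/12 with b_o = 30.9, b_i = 25.10 mm (shorter outer/inner sides).
I_min = (54.3×30.9³ − 48.50×25.10³)/12 = 6.959×10^4 mm⁴
I = 6.959×10^-8 m⁴
Required critical load P_cr = n·P = 3.7 × 289 = 1069 kN = 1.069×10^6 N
From P_cr = π²EI/(K·L)²:  L = (1/K)·√(π²EI/P_cr) = (1/0.7)·√(π²×1.16×10^11×6.959×10^-8/1.069×10^6)
L = 0.390 m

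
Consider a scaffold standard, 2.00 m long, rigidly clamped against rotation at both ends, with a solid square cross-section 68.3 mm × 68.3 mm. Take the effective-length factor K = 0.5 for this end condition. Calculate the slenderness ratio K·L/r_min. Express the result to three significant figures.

λ ≈ 50.7

I = a⁴/12 = 68.3⁴/12 = 1.813×10^6 mm⁴
A = 4.665×10^3 mm²;  r_min = √(I/A) = √(1.813×10^6/4.665×10^3) = 19.72 mm
L_e = K·L = 0.5 × 2.00 m = 1.000 m = 1000.0 mm
λ = L_e / r_min = 1000.0 / 19.72 = 50.7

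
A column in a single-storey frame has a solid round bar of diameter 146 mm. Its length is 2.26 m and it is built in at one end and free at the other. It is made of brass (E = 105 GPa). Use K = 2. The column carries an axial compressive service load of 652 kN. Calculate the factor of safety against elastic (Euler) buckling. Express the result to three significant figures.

n ≈ 1.74

I = πd⁴/64 = π×146⁴/64 = 2.230×10^7 mm⁴
I = 2.230×10^7 mm⁴ = 2.230×10^-5 m⁴
Effective length L_e = K·L = 2 × 2.26 = 4.520 m
P_cr = π²EI / L_e² = π² × 105×10⁹ × 2.230×10^-5 / 4.520² = 1.131×10^6 N
Factor of safety n = P_cr / P = 1131.3 / 652 = 1.74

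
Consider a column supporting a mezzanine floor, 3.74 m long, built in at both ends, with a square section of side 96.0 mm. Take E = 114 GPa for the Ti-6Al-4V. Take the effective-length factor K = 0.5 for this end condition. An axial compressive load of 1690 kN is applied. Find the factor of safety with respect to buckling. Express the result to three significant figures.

n ≈ 1.35

I = a⁴/12 = 96.0⁴/12 = 7.078×10^6 mm⁴
I = 7.078×10^6 mm⁴ = 7.078×10^-6 m⁴
Effective length L_e = K·L = 0.5 × 3.74 = 1.870 m
P_cr = π²EI / L_e² = π² × 114×10⁹ × 7.078×10^-6 / 1.870² = 2.277×10^6 N
Factor of safety n = P_cr / P = 2277.3 / 1690 = 1.35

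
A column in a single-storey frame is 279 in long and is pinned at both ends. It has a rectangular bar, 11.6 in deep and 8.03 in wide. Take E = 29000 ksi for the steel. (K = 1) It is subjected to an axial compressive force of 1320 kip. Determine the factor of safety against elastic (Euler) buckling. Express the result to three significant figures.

Buckling occurs about the weak axis: I_min = h·b³/12 with b = 8.03 in (the shorter side).
I_min = 11.6×8.03³/12 = 500.5 in⁴
Effective length L_e = K·L = 1 × 279 = 279.0 in
P_cr = π²EI / L_e² = π² × 29000×10³ × 500.5 / 279.0² = 1.840×10^6 lb
Factor of safety n = P_cr / P = 1840.4 / 1320 = 1.39

n ≈ 1.39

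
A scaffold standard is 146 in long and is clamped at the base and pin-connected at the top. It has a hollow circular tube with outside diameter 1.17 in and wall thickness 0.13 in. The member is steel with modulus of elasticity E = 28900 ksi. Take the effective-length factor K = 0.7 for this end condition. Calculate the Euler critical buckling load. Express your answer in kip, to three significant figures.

P_cr ≈ 1.59 kip

Inner diameter d_i = 1.17 − 2×0.13 = 0.9100 in
I = π(d_o⁴ − d_i⁴)/64 = π(1.17⁴ − 0.9100⁴)/64 = 5.832×10^-2 in⁴
Effective length L_e = K·L = 0.7 × 146 = 102.2 in
P_cr = π²EI / L_e² = π² × 28900×10³ × 5.832×10^-2 / 102.2² = 1.593×10^3 lb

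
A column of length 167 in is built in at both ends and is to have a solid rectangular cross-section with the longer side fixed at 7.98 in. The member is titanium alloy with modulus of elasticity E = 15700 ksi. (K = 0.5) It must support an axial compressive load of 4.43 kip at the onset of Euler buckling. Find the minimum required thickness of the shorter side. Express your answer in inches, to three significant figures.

L_e = K·L = 0.5 × 167 = 83.50 in
Required I = P_cr·L_e²/(π²E) = 4.430×10^3 × 83.50² / (π² × 1.57×10^7) = 0.1993 in⁴
Rectangle, weak axis: I_min = h·b³/12 with h = 7.98 in fixed  ⇒  b = (12I/h)^(1/3) = 0.669 in

b ≈ 0.669 in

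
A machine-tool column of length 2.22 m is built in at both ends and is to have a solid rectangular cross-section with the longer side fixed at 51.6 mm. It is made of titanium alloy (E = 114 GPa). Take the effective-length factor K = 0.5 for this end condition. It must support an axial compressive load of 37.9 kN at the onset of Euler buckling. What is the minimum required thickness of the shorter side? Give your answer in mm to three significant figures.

b ≈ 21.3 mm

L_e = K·L = 0.5 × 2.22 = 1.110 m
Required I = P_cr·L_e²/(π²E) = 3.790×10^4 × 1.110² / (π² × 1.14×10^11) = 4.150×10^-8 m⁴
I_req = 4.150×10^4 mm⁴
Rectangle, weak axis: I_min = h·b³/12 with h = 51.6 mm fixed  ⇒  b = (12I/h)^(1/3) = 21.3 mm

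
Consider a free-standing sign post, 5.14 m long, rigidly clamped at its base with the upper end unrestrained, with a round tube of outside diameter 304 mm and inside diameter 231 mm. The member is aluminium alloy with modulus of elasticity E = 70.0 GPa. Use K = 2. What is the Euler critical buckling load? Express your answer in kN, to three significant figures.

d_o = 304 mm, d_i = 231 mm
I = π(d_o⁴ − d_i⁴)/64 = π(304⁴ − 231.0⁴)/64 = 2.795×10^8 mm⁴
I = 2.795×10^8 mm⁴ = 2.795×10^-4 m⁴
Effective length L_e = K·L = 2 × 5.14 = 10.28 m
P_cr = π²EI / L_e² = π² × 70.0×10⁹ × 2.795×10^-4 / 10.28² = 1.827×10^6 N

P_cr ≈ 1830 kN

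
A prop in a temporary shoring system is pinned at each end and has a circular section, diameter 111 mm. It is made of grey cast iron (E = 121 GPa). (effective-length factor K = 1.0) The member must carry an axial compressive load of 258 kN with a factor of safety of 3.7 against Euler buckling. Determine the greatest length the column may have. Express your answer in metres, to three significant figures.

L_max ≈ 3.05 m

I = πd⁴/64 = π×111⁴/64 = 7.452×10^6 mm⁴
I = 7.452×10^-6 m⁴
Required critical load P_cr = n·P = 3.7 × 258 = 954.6 kN = 9.546×10^5 N
From P_cr = π²EI/(K·L)²:  L = (1/K)·√(π²EI/P_cr) = (1/1)·√(π²×1.21×10^11×7.452×10^-6/9.546×10^5)
L = 3.05 m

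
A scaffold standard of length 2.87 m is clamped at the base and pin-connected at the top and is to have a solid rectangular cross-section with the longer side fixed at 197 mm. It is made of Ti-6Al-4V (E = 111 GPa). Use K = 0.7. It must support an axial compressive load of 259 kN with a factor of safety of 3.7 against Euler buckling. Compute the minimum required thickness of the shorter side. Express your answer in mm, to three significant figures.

b ≈ 59.9 mm

Required P_cr = n·P = 3.7 × 259 = 958.3 kN
L_e = K·L = 0.7 × 2.87 = 2.009 m
Required I = P_cr·L_e²/(π²E) = 9.583×10^5 × 2.009² / (π² × 1.11×10^11) = 3.531×10^-6 m⁴
I_req = 3.531×10^6 mm⁴
Rectangle, weak axis: I_min = h·b³/12 with h = 197 mm fixed  ⇒  b = (12I/h)^(1/3) = 59.9 mm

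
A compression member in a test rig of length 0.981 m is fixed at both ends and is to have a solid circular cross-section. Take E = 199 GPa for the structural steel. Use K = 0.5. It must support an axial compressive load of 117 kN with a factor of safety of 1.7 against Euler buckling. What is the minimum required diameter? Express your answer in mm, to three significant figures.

d ≈ 26.5 mm

Required P_cr = n·P = 1.7 × 117 = 198.9 kN
L_e = K·L = 0.5 × 0.981 = 0.4905 m
Required I = P_cr·L_e²/(π²E) = 1.989×10^5 × 0.4905² / (π² × 1.99×10^11) = 2.436×10^-8 m⁴
I_req = 2.436×10^4 mm⁴
Solid circle: I = πd⁴/64  ⇒  d = (64I/π)^(1/4) = (64×2.436×10^4/π)^(1/4) = 26.5 mm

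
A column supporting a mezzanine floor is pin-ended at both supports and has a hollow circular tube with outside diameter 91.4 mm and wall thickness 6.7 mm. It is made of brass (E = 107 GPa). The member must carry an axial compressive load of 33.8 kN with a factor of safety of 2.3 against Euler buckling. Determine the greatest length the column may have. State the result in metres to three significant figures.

L_max ≈ 4.67 m

Inner diameter d_i = 91.4 − 2×6.7 = 78.00 mm
I = π(d_o⁴ − d_i⁴)/64 = π(91.4⁴ − 78.00⁴)/64 = 1.609×10^6 mm⁴
I = 1.609×10^-6 m⁴
Required critical load P_cr = n·P = 2.3 × 33.8 = 77.74 kN = 7.774×10^4 N
From P_cr = π²EI/(K·L)²:  L = (1/K)·√(π²EI/P_cr) = (1/1)·√(π²×1.07×10^11×1.609×10^-6/7.774×10^4)
L = 4.67 m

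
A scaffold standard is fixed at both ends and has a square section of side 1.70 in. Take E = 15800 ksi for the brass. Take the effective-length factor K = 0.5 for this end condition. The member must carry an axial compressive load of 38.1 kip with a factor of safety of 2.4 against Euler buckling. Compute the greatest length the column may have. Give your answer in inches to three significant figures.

L_max ≈ 68.9 in

I = a⁴/12 = 1.70⁴/12 = 0.6960 in⁴
Required critical load P_cr = n·P = 2.4 × 38.1 = 91.44 kip = 9.144×10^4 lb
From P_cr = π²EI/(K·L)²:  L = (1/K)·√(π²EI/P_cr) = (1/0.5)·√(π²×1.58×10^7×0.6960/9.144×10^4)
L = 68.9 in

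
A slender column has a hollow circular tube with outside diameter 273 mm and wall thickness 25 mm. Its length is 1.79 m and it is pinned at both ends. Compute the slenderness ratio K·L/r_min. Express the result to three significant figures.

λ ≈ 20.3

Inner diameter d_i = 273 − 2×25 = 223.0 mm
I = π(d_o⁴ − d_i⁴)/64 = π(273⁴ − 223.0⁴)/64 = 1.513×10^8 mm⁴
A = 1.948×10^4 mm²;  r_min = √(I/A) = √(1.513×10^8/1.948×10^4) = 88.13 mm
L_e = K·L = 1 × 1.79 m = 1.790 m = 1790.0 mm
λ = L_e / r_min = 1790.0 / 88.13 = 20.3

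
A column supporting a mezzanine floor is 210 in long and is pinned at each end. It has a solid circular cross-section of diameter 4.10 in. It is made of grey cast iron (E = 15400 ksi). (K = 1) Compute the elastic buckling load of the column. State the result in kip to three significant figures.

I = πd⁴/64 = π×4.10⁴/64 = 13.87 in⁴
Effective length L_e = K·L = 1 × 210 = 210.0 in
P_cr = π²EI / L_e² = π² × 15400×10³ × 13.87 / 210.0² = 4.781×10^4 lb

P_cr ≈ 47.8 kip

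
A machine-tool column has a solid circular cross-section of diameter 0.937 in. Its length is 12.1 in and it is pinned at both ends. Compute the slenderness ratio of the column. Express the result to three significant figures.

λ ≈ 51.7

For a solid circle r = d/4 = 0.937/4 = 0.2342 in
L_e = K·L = 1 × 12.1 = 12.10 in
λ = L_e / r_min = 12.100 / 0.2342 = 51.7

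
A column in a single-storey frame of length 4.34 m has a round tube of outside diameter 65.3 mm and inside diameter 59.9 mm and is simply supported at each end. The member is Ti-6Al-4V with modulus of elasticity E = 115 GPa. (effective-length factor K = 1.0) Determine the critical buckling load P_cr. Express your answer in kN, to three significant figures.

P_cr ≈ 15.7 kN

d_o = 65.3 mm, d_i = 59.9 mm
I = π(d_o⁴ − d_i⁴)/64 = π(65.3⁴ − 59.90⁴)/64 = 2.606×10^5 mm⁴
I = 2.606×10^5 mm⁴ = 2.606×10^-7 m⁴
Effective length L_e = K·L = 1 × 4.34 = 4.340 m
P_cr = π²EI / L_e² = π² × 115×10⁹ × 2.606×10^-7 / 4.340² = 1.570×10^4 N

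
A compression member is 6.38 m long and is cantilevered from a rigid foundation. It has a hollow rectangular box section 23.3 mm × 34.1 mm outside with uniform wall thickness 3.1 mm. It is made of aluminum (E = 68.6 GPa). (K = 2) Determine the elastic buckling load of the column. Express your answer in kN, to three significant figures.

P_cr ≈ 0.101 kN

Inner dimensions: h_i = 34.1 − 2×3.1 = 27.90 mm, b_i = 23.3 − 2×3.1 = 17.10 mm
Weak-axis I_min = (h_o·b_o³ − h_i·b_i³)/12 with b_o = 23.3, b_i = 17.10 mm (shorter outer/inner sides).
I_min = (34.1×23.3³ − 27.90×17.10³)/12 = 2.432×10^4 mm⁴
I = 2.432×10^4 mm⁴ = 2.432×10^-8 m⁴
Effective length L_e = K·L = 2 × 6.38 = 12.76 m
P_cr = π²EI / L_e² = π² × 68.6×10⁹ × 2.432×10^-8 / 12.76² = 101.1 N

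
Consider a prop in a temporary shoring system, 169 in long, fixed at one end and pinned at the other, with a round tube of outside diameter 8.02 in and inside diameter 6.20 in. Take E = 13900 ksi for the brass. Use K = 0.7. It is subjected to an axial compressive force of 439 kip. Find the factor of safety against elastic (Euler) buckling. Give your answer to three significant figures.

d_o = 8.02 in, d_i = 6.20 in
I = π(d_o⁴ − d_i⁴)/64 = π(8.02⁴ − 6.200⁴)/64 = 130.5 in⁴
Effective length L_e = K·L = 0.7 × 169 = 118.3 in
P_cr = π²EI / L_e² = π² × 13900×10³ × 130.5 / 118.3² = 1.280×10^6 lb
Factor of safety n = P_cr / P = 1279.7 / 439 = 2.92

n ≈ 2.92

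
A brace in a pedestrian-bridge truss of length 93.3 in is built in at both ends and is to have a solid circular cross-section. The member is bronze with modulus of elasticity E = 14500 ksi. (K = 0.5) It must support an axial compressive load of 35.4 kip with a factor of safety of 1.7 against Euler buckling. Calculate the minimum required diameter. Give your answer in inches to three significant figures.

d ≈ 2.08 in

Required P_cr = n·P = 1.7 × 35.4 = 60.18 kip
L_e = K·L = 0.5 × 93.3 = 46.65 in
Required I = P_cr·L_e²/(π²E) = 6.018×10^4 × 46.65² / (π² × 1.45×10^7) = 0.9151 in⁴
Solid circle: I = πd⁴/64  ⇒  d = (64I/π)^(1/4) = (64×0.9151/π)^(1/4) = 2.08 in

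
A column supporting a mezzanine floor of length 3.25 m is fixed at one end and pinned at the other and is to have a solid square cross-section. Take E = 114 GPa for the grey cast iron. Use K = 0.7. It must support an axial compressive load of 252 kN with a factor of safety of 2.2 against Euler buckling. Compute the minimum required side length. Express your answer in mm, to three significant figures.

a ≈ 74.4 mm

Required P_cr = n·P = 2.2 × 252 = 554.4 kN
L_e = K·L = 0.7 × 3.25 = 2.275 m
Required I = P_cr·L_e²/(π²E) = 5.544×10^5 × 2.275² / (π² × 1.14×10^11) = 2.550×10^-6 m⁴
I_req = 2.550×10^6 mm⁴
Solid square: I = a⁴/12  ⇒  a = (12I)^(1/4) = (12×2.550×10^6)^(1/4) = 74.4 mm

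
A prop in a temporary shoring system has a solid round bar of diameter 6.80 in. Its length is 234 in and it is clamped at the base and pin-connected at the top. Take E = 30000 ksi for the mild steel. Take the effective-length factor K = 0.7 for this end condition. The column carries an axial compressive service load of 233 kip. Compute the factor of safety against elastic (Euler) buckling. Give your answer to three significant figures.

I = πd⁴/64 = π×6.80⁴/64 = 105.0 in⁴
Effective length L_e = K·L = 0.7 × 234 = 163.8 in
P_cr = π²EI / L_e² = π² × 30000×10³ × 105.0 / 163.8² = 1.158×10^6 lb
Factor of safety n = P_cr / P = 1158.2 / 233 = 4.97

n ≈ 4.97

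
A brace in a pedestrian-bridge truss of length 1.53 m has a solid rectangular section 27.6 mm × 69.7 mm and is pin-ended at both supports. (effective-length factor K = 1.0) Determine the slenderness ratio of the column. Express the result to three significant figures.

Buckling occurs about the weak axis: I_min = h·b³/12 with b = 27.6 mm (the shorter side).
I_min = 69.7×27.6³/12 = 1.221×10^5 mm⁴
A = 1.924×10^3 mm²;  r_min = √(I/A) = √(1.221×10^5/1.924×10^3) = 7.967 mm
L_e = K·L = 1 × 1.53 m = 1.530 m = 1530.0 mm
λ = L_e / r_min = 1530.0 / 7.967 = 192

λ ≈ 192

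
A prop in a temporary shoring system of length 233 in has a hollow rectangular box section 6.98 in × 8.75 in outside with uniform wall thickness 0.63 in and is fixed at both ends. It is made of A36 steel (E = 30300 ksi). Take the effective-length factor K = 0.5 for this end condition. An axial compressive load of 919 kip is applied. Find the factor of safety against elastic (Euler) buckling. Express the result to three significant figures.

n ≈ 3.14

Inner dimensions: h_i = 8.75 − 2×0.63 = 7.490 in, b_i = 6.98 − 2×0.63 = 5.720 in
Weak-axis I_min = (h_o·b_o³ − h_i·b_i³)/12 with b_o = 6.98, b_i = 5.720 in (shorter outer/inner sides).
I_min = (8.75×6.98³ − 7.490×5.720³)/12 = 131.2 in⁴
Effective length L_e = K·L = 0.5 × 233 = 116.5 in
P_cr = π²EI / L_e² = π² × 30300×10³ × 131.2 / 116.5² = 2.890×10^6 lb
Factor of safety n = P_cr / P = 2889.8 / 919 = 3.14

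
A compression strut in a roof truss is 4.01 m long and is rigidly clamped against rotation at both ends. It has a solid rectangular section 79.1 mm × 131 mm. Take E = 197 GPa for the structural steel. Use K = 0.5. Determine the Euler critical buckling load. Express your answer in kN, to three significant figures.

P_cr ≈ 2610 kN

Buckling occurs about the weak axis: I_min = h·b³/12 with b = 79.1 mm (the shorter side).
I_min = 131×79.1³/12 = 5.403×10^6 mm⁴
I = 5.403×10^6 mm⁴ = 5.403×10^-6 m⁴
Effective length L_e = K·L = 0.5 × 4.01 = 2.005 m
P_cr = π²EI / L_e² = π² × 197×10⁹ × 5.403×10^-6 / 2.005² = 2.613×10^6 N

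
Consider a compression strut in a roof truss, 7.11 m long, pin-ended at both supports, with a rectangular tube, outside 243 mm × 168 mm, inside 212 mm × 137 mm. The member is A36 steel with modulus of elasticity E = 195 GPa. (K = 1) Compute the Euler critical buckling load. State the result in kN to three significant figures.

Weak-axis I_min = (h_o·b_o³ − h_i·b_i³)/12 with b_o = 168, b_i = 137.0 mm (shorter outer/inner sides).
I_min = (243×168³ − 212.0×137.0³)/12 = 5.059×10^7 mm⁴
I = 5.059×10^7 mm⁴ = 5.059×10^-5 m⁴
Effective length L_e = K·L = 1 × 7.11 = 7.110 m
P_cr = π²EI / L_e² = π² × 195×10⁹ × 5.059×10^-5 / 7.110² = 1.926×10^6 N

P_cr ≈ 1930 kN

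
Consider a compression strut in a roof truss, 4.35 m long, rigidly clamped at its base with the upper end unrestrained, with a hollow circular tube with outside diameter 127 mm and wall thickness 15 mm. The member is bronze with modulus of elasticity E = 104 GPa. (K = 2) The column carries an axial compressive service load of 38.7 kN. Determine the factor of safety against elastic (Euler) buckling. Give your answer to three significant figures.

n ≈ 2.95

Inner diameter d_i = 127 − 2×15 = 97.00 mm
I = π(d_o⁴ − d_i⁴)/64 = π(127⁴ − 97.00⁴)/64 = 8.424×10^6 mm⁴
I = 8.424×10^6 mm⁴ = 8.424×10^-6 m⁴
Effective length L_e = K·L = 2 × 4.35 = 8.700 m
P_cr = π²EI / L_e² = π² × 104×10⁹ × 8.424×10^-6 / 8.700² = 1.142×10^5 N
Factor of safety n = P_cr / P = 114.24 / 38.7 = 2.95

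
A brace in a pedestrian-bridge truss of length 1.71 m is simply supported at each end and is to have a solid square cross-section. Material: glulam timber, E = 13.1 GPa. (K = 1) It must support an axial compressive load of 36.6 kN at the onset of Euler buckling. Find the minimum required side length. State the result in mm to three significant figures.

L_e = K·L = 1 × 1.71 = 1.710 m
Required I = P_cr·L_e²/(π²E) = 3.660×10^4 × 1.710² / (π² × 1.31×10^10) = 8.278×10^-7 m⁴
I_req = 8.278×10^5 mm⁴
Solid square: I = a⁴/12  ⇒  a = (12I)^(1/4) = (12×8.278×10^5)^(1/4) = 56.1 mm

a ≈ 56.1 mm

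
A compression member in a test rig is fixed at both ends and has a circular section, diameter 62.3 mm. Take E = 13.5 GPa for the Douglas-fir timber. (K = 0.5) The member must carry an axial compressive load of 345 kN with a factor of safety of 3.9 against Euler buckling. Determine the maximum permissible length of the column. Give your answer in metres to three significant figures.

L_max ≈ 0.541 m

I = πd⁴/64 = π×62.3⁴/64 = 7.395×10^5 mm⁴
I = 7.395×10^-7 m⁴
Required critical load P_cr = n·P = 3.9 × 345 = 1346 kN = 1.345×10^6 N
From P_cr = π²EI/(K·L)²:  L = (1/K)·√(π²EI/P_cr) = (1/0.5)·√(π²×1.35×10^10×7.395×10^-7/1.345×10^6)
L = 0.541 m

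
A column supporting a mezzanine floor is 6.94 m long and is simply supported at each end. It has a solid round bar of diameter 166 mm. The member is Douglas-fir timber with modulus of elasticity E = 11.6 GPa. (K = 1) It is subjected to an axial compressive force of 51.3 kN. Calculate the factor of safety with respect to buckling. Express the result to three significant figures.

I = πd⁴/64 = π×166⁴/64 = 3.727×10^7 mm⁴
I = 3.727×10^7 mm⁴ = 3.727×10^-5 m⁴
Effective length L_e = K·L = 1 × 6.94 = 6.940 m
P_cr = π²EI / L_e² = π² × 11.6×10⁹ × 3.727×10^-5 / 6.940² = 8.860×10^4 N
Factor of safety n = P_cr / P = 88.601 / 51.3 = 1.73

n ≈ 1.73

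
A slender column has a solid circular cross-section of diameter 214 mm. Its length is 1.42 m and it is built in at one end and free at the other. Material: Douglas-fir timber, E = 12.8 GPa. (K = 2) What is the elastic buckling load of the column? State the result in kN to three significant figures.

I = πd⁴/64 = π×214⁴/64 = 1.029×10^8 mm⁴
I = 1.029×10^8 mm⁴ = 1.029×10^-4 m⁴
Effective length L_e = K·L = 2 × 1.42 = 2.840 m
P_cr = π²EI / L_e² = π² × 12.8×10⁹ × 1.029×10^-4 / 2.840² = 1.612×10^6 N

P_cr ≈ 1610 kN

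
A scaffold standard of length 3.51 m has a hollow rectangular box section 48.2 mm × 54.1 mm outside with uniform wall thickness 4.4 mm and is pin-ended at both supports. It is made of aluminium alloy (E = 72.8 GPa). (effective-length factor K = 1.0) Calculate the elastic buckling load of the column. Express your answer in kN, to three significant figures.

P_cr ≈ 16.0 kN

Inner dimensions: h_i = 54.1 − 2×4.4 = 45.30 mm, b_i = 48.2 − 2×4.4 = 39.40 mm
Weak-axis I_min = (h_o·b_o³ − h_i·b_i³)/12 with b_o = 48.2, b_i = 39.40 mm (shorter outer/inner sides).
I_min = (54.1×48.2³ − 45.30×39.40³)/12 = 2.740×10^5 mm⁴
I = 2.740×10^5 mm⁴ = 2.740×10^-7 m⁴
Effective length L_e = K·L = 1 × 3.51 = 3.510 m
P_cr = π²EI / L_e² = π² × 72.8×10⁹ × 2.740×10^-7 / 3.510² = 1.598×10^4 N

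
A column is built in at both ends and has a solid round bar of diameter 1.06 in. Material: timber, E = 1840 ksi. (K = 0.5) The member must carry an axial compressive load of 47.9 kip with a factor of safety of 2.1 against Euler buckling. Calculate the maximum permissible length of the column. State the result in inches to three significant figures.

L_max ≈ 6.69 in

I = πd⁴/64 = π×1.06⁴/64 = 6.197×10^-2 in⁴
Required critical load P_cr = n·P = 2.1 × 47.9 = 100.6 kip = 1.006×10^5 lb
From P_cr = π²EI/(K·L)²:  L = (1/K)·√(π²EI/P_cr) = (1/0.5)·√(π²×1.84×10^6×6.197×10^-2/1.006×10^5)
L = 6.69 in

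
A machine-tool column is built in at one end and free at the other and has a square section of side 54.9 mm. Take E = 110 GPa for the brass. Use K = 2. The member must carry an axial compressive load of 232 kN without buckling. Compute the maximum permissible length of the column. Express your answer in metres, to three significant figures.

I = a⁴/12 = 54.9⁴/12 = 7.570×10^5 mm⁴
I = 7.570×10^-7 m⁴
At the buckling limit P_cr = P = 2.320×10^5 N
From P_cr = π²EI/(K·L)²:  L = (1/K)·√(π²EI/P_cr) = (1/2)·√(π²×1.10×10^11×7.570×10^-7/2.320×10^5)
L = 0.941 m

L_max ≈ 0.941 m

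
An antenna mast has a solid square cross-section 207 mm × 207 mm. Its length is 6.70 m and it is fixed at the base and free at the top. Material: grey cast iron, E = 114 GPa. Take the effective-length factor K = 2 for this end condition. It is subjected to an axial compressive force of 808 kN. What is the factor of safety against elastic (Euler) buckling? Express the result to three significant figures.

I = a⁴/12 = 207⁴/12 = 1.530×10^8 mm⁴
I = 1.530×10^8 mm⁴ = 1.530×10^-4 m⁴
Effective length L_e = K·L = 2 × 6.70 = 13.40 m
P_cr = π²EI / L_e² = π² × 114×10⁹ × 1.530×10^-4 / 13.40² = 9.587×10^5 N
Factor of safety n = P_cr / P = 958.73 / 808 = 1.19

n ≈ 1.19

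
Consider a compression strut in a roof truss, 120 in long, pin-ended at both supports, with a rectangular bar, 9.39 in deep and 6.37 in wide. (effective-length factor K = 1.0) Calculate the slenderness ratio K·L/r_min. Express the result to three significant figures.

Buckling occurs about the weak axis: I_min = h·b³/12 with b = 6.37 in (the shorter side).
I_min = 9.39×6.37³/12 = 202.3 in⁴
A = 59.81 in²;  r_min = √(I/A) = √(202.3/59.81) = 1.839 in
L_e = K·L = 1 × 120 = 120.0 in
λ = L_e / r_min = 120.00 / 1.839 = 65.3

λ ≈ 65.3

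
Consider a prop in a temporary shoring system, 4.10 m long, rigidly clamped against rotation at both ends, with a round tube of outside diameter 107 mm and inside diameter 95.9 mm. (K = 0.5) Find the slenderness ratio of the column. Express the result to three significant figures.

d_o = 107 mm, d_i = 95.9 mm
I = π(d_o⁴ − d_i⁴)/64 = π(107⁴ − 95.90⁴)/64 = 2.282×10^6 mm⁴
A = 1.769×10^3 mm²;  r_min = √(I/A) = √(2.282×10^6/1.769×10^3) = 35.92 mm
L_e = K·L = 0.5 × 4.10 m = 2.050 m = 2050.0 mm
λ = L_e / r_min = 2050.0 / 35.92 = 57.1

λ ≈ 57.1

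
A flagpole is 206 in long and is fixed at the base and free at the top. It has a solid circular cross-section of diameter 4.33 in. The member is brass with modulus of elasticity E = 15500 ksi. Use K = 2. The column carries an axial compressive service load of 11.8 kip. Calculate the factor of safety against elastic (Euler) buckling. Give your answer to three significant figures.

I = πd⁴/64 = π×4.33⁴/64 = 17.26 in⁴
Effective length L_e = K·L = 2 × 206 = 412.0 in
P_cr = π²EI / L_e² = π² × 15500×10³ × 17.26 / 412.0² = 1.555×10^4 lb
Factor of safety n = P_cr / P = 15.551 / 11.8 = 1.32

n ≈ 1.32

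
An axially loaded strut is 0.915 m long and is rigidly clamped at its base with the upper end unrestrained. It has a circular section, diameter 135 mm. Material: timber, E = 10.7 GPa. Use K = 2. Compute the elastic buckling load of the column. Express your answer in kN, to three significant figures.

P_cr ≈ 514 kN

I = πd⁴/64 = π×135⁴/64 = 1.630×10^7 mm⁴
I = 1.630×10^7 mm⁴ = 1.630×10^-5 m⁴
Effective length L_e = K·L = 2 × 0.915 = 1.830 m
P_cr = π²EI / L_e² = π² × 10.7×10⁹ × 1.630×10^-5 / 1.830² = 5.141×10^5 N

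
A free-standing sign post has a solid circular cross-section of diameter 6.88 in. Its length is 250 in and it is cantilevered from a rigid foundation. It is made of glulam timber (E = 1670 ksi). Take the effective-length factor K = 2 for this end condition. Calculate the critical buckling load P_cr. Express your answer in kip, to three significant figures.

I = πd⁴/64 = π×6.88⁴/64 = 110.0 in⁴
Effective length L_e = K·L = 2 × 250 = 500.0 in
P_cr = π²EI / L_e² = π² × 1670×10³ × 110.0 / 500.0² = 7.251×10^3 lb

P_cr ≈ 7.25 kip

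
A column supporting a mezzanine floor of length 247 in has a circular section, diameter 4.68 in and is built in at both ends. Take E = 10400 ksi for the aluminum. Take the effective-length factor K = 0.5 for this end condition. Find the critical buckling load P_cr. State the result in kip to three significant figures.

I = πd⁴/64 = π×4.68⁴/64 = 23.55 in⁴
Effective length L_e = K·L = 0.5 × 247 = 123.5 in
P_cr = π²EI / L_e² = π² × 10400×10³ × 23.55 / 123.5² = 1.585×10^5 lb

P_cr ≈ 158 kip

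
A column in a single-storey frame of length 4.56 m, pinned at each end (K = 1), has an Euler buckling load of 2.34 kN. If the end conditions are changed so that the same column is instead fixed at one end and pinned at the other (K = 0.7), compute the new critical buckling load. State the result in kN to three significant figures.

P_cr ≈ 4.78 kN

P_cr ∝ 1/K², so P_cr,new = P_cr,old × (K_old/K_new)² = 2.34 × (1/0.7)²
= 2.34 × 2.041 = 4.78 kN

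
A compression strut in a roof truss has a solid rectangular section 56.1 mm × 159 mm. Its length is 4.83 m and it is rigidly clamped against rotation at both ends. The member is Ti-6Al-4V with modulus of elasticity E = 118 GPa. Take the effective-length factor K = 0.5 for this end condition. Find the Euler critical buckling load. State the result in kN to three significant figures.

Buckling occurs about the weak axis: I_min = h·b³/12 with b = 56.1 mm (the shorter side).
I_min = 159×56.1³/12 = 2.339×10^6 mm⁴
I = 2.339×10^6 mm⁴ = 2.339×10^-6 m⁴
Effective length L_e = K·L = 0.5 × 4.83 = 2.415 m
P_cr = π²EI / L_e² = π² × 118×10⁹ × 2.339×10^-6 / 2.415² = 4.671×10^5 N

P_cr ≈ 467 kN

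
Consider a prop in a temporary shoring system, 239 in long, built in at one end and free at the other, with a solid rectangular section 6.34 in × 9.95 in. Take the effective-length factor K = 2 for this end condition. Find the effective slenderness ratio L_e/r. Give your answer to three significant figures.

λ ≈ 261

For a rectangle r_min = b/√12 = 6.34/√12 = 1.830 in
L_e = K·L = 2 × 239 = 478.0 in
λ = L_e / r_min = 478.00 / 1.830 = 261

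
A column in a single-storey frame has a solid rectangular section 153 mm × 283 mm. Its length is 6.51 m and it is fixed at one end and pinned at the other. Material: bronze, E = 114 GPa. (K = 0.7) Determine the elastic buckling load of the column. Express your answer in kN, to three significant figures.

P_cr ≈ 4580 kN

Buckling occurs about the weak axis: I_min = h·b³/12 with b = 153 mm (the shorter side).
I_min = 283×153³/12 = 8.447×10^7 mm⁴
I = 8.447×10^7 mm⁴ = 8.447×10^-5 m⁴
Effective length L_e = K·L = 0.7 × 6.51 = 4.557 m
P_cr = π²EI / L_e² = π² × 114×10⁹ × 8.447×10^-5 / 4.557² = 4.576×10^6 N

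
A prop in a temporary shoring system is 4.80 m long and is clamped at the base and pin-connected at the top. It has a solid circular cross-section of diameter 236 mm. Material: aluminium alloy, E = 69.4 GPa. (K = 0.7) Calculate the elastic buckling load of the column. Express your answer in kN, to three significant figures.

P_cr ≈ 9240 kN

I = πd⁴/64 = π×236⁴/64 = 1.523×10^8 mm⁴
I = 1.523×10^8 mm⁴ = 1.523×10^-4 m⁴
Effective length L_e = K·L = 0.7 × 4.80 = 3.360 m
P_cr = π²EI / L_e² = π² × 69.4×10⁹ × 1.523×10^-4 / 3.360² = 9.238×10^6 N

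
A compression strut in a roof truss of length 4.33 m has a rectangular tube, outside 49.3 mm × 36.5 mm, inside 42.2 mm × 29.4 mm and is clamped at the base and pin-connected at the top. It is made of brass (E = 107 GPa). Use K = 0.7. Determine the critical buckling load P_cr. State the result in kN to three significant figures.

Weak-axis I_min = (h_o·b_o³ − h_i·b_i³)/12 with b_o = 36.5, b_i = 29.40 mm (shorter outer/inner sides).
I_min = (49.3×36.5³ − 42.20×29.40³)/12 = 1.104×10^5 mm⁴
I = 1.104×10^5 mm⁴ = 1.104×10^-7 m⁴
Effective length L_e = K·L = 0.7 × 4.33 = 3.031 m
P_cr = π²EI / L_e² = π² × 107×10⁹ × 1.104×10^-7 / 3.031² = 1.269×10^4 N

P_cr ≈ 12.7 kN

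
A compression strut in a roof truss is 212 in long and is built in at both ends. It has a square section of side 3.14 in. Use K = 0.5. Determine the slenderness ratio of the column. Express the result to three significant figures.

I = a⁴/12 = 3.14⁴/12 = 8.101 in⁴
A = 9.860 in²;  r_min = √(I/A) = √(8.101/9.860) = 0.9064 in
L_e = K·L = 0.5 × 212 = 106.0 in
λ = L_e / r_min = 106.00 / 0.9064 = 117

λ ≈ 117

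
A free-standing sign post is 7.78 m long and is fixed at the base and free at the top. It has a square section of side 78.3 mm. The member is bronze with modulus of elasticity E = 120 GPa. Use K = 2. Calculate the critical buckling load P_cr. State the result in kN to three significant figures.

I = a⁴/12 = 78.3⁴/12 = 3.132×10^6 mm⁴
I = 3.132×10^6 mm⁴ = 3.132×10^-6 m⁴
Effective length L_e = K·L = 2 × 7.78 = 15.56 m
P_cr = π²EI / L_e² = π² × 120×10⁹ × 3.132×10^-6 / 15.56² = 1.532×10^4 N

P_cr ≈ 15.3 kN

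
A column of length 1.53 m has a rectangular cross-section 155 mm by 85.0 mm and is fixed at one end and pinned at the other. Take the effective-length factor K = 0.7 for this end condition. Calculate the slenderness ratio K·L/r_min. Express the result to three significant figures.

For a rectangle r_min = b/√12 = 85.0/√12 = 24.54 mm
L_e = K·L = 0.7 × 1.53 m = 1.071 m = 1071.0 mm
λ = L_e / r_min = 1071.0 / 24.54 = 43.6

λ ≈ 43.6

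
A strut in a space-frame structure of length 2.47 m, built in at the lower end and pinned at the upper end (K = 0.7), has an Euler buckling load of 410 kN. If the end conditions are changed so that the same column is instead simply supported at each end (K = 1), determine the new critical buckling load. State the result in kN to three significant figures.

P_cr ∝ 1/K², so P_cr,new = P_cr,old × (K_old/K_new)² = 410 × (0.7/1)²
= 410 × 0.4900 = 201 kN

P_cr ≈ 201 kN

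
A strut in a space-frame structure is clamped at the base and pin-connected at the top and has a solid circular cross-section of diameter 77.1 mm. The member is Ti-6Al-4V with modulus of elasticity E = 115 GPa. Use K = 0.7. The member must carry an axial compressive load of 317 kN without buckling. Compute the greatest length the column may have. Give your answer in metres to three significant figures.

L_max ≈ 3.56 m

I = πd⁴/64 = π×77.1⁴/64 = 1.735×10^6 mm⁴
I = 1.735×10^-6 m⁴
At the buckling limit P_cr = P = 3.170×10^5 N
From P_cr = π²EI/(K·L)²:  L = (1/K)·√(π²EI/P_cr) = (1/0.7)·√(π²×1.15×10^11×1.735×10^-6/3.170×10^5)
L = 3.56 m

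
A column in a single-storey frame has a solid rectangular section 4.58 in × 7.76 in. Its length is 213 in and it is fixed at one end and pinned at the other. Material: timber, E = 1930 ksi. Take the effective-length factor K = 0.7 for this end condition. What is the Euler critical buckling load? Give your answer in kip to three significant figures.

Buckling occurs about the weak axis: I_min = h·b³/12 with b = 4.58 in (the shorter side).
I_min = 7.76×4.58³/12 = 62.13 in⁴
Effective length L_e = K·L = 0.7 × 213 = 149.1 in
P_cr = π²EI / L_e² = π² × 1930×10³ × 62.13 / 149.1² = 5.323×10^4 lb

P_cr ≈ 53.2 kip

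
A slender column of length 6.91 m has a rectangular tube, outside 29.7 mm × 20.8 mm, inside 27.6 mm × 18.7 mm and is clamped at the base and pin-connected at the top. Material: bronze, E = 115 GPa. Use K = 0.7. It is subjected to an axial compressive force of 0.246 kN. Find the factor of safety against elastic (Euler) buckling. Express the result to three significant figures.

n ≈ 1.43

Weak-axis I_min = (h_o·b_o³ − h_i·b_i³)/12 with b_o = 20.8, b_i = 18.70 mm (shorter outer/inner sides).
I_min = (29.7×20.8³ − 27.60×18.70³)/12 = 7.232×10^3 mm⁴
I = 7.232×10^3 mm⁴ = 7.232×10^-9 m⁴
Effective length L_e = K·L = 0.7 × 6.91 = 4.837 m
P_cr = π²EI / L_e² = π² × 115×10⁹ × 7.232×10^-9 / 4.837² = 350.8 N
Factor of safety n = P_cr / P = 0.35084 / 0.246 = 1.43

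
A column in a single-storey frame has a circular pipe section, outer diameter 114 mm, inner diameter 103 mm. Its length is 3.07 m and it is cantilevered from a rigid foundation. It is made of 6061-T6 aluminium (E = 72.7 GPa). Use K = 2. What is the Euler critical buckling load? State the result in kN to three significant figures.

d_o = 114 mm, d_i = 103 mm
I = π(d_o⁴ − d_i⁴)/64 = π(114⁴ − 103.0⁴)/64 = 2.766×10^6 mm⁴
I = 2.766×10^6 mm⁴ = 2.766×10^-6 m⁴
Effective length L_e = K·L = 2 × 3.07 = 6.140 m
P_cr = π²EI / L_e² = π² × 72.7×10⁹ × 2.766×10^-6 / 6.140² = 5.264×10^4 N

P_cr ≈ 52.6 kN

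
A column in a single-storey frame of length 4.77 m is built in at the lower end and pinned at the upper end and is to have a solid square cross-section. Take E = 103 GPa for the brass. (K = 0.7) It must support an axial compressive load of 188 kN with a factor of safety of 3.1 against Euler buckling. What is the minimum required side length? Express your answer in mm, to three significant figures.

a ≈ 93.6 mm

Required P_cr = n·P = 3.1 × 188 = 582.8 kN
L_e = K·L = 0.7 × 4.77 = 3.339 m
Required I = P_cr·L_e²/(π²E) = 5.828×10^5 × 3.339² / (π² × 1.03×10^11) = 6.392×10^-6 m⁴
I_req = 6.392×10^6 mm⁴
Solid square: I = a⁴/12  ⇒  a = (12I)^(1/4) = (12×6.392×10^6)^(1/4) = 93.6 mm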